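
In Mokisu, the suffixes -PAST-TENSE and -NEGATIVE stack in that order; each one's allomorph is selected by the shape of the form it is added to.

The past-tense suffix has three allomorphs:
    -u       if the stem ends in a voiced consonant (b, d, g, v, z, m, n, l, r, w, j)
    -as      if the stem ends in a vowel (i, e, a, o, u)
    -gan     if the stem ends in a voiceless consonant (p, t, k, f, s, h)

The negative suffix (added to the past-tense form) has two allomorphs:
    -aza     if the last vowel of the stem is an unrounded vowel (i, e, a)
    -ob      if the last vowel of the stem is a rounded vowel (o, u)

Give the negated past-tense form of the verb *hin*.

The final sound of *hin* is /n/, which is a voiced consonant, so the past-tense suffix is -u, giving *hinu*.
The past-tense form *hinu*: last vowel = /u/, a rounded vowel → -ob → *hinuob*.

hinuob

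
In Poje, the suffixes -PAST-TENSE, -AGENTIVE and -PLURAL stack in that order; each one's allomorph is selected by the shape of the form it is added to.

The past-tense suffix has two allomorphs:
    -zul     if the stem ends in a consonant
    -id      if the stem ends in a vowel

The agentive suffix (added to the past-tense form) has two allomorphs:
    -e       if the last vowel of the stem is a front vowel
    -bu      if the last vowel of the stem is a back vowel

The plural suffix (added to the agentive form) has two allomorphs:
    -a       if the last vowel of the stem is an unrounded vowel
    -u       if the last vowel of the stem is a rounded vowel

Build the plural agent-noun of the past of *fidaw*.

*fidaw*: final sound = /w/, a consonant → -zul → *fidawzul*.
The past-tense form *fidawzul* — last vowel /u/ (a back vowel) → -bu → *fidawzulbu*.
The last vowel of the agentive form *fidawzulbu* is /u/, which is a rounded vowel, so the plural suffix is -u, giving *fidawzulbuu*.

fidawzulbuu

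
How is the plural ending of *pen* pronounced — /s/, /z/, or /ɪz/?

The stem *pen* ends in a voiced non-sibilant sound.
The plural suffix surfaces as /ɪz/ after sibilants, /s/ after other voiceless consonants, and /z/ after other voiced sounds.
So the plural -s on *pen* is pronounced /z/.

/z/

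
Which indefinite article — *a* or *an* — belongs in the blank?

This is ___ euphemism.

a

The indefinite article is chosen by the initial *sound* of the following word, not its spelling.
*euphemism* begins with the sound /juː/ (eu pronounced /juː/) — a consonant sound.
So the article is *a*: This is a euphemism.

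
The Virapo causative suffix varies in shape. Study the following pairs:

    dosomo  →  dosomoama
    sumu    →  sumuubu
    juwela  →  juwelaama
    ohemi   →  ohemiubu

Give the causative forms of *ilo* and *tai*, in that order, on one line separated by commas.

iloama, taiubu

The alternation tracks the last vowel of the stem — -ubu when the last vowel of the stem is a high vowel (*sumu*, *ohemi*); -ama when the last vowel of the stem is a non-high vowel (*dosomo*, *juwela*).
*ilo*: last vowel = /o/, a non-high vowel → -ama → *iloama*.
*tai*: last vowel = /i/, a high vowel → -ubu → *taiubu*.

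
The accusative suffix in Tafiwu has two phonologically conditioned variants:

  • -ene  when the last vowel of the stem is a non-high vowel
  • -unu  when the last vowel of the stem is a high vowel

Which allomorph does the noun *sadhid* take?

The last vowel of *sadhid* is /i/, which is a high vowel, so the suffix is -unu.

-unu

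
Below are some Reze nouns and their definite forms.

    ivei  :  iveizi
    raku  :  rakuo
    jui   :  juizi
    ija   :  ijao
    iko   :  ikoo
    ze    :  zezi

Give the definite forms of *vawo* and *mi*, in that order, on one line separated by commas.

vawoo, mizi

The alternation tracks the last vowel of the stem — -zi when the last vowel of the stem is a front vowel (*ivei*, *jui*, *ze*); -o when the last vowel of the stem is a back vowel (*raku*, *ija*, *iko*).
*vawo*: last vowel = /o/, a back vowel → -o → *vawoo*.
The last vowel of *mi* is /i/, which is a front vowel, so the suffix is -zi, giving *mizi*.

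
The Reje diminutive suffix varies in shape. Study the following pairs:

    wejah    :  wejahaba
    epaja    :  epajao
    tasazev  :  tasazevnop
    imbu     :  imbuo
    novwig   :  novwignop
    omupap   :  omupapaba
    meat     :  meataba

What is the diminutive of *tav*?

The suffix is conditioned by the final sound: -aba when the stem ends in a voiceless consonant (*wejah*, *omupap*, *meat*); -nop when the stem ends in a voiced consonant (*tasazev*, *novwig*); -o when the stem ends in a vowel (*epaja*, *imbu*).
Since the final sound of *tav* is /v/ (a voiced consonant), it takes -nop, giving *tavnop*.

tavnop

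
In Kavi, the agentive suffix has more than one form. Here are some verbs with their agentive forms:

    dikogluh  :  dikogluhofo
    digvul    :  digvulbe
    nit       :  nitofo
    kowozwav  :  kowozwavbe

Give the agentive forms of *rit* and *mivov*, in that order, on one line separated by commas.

ritofo, mivovbe

The suffix is conditioned by the final consonant: -ofo when the stem ends in a voiceless consonant (*dikogluh*, *nit*); -be when the stem ends in a voiced consonant (*digvul*, *kowozwav*).
Since the final consonant of *rit* is /t/ (voiceless), it takes -ofo, giving *ritofo*.
*mivov*: final consonant = /v/, voiced → -be → *mivovbe*.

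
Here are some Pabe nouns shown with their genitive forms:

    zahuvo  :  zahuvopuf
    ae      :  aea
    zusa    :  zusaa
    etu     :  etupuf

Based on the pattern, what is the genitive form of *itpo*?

itpopuf

The suffix is conditioned by the last vowel: -puf when the last vowel of the stem is a rounded vowel (*zahuvo*, *etu*); -a when the last vowel of the stem is an unrounded vowel (*ae*, *zusa*).
The last vowel of *itpo* is /o/, which is a rounded vowel, so the suffix is -puf, giving *itpopuf*.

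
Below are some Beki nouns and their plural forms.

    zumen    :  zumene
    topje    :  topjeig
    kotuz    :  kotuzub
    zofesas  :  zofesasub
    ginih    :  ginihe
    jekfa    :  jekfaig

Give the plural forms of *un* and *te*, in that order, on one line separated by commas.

Looking at the final sound of each stem: -ub when the stem ends in a sibilant (*kotuz*, *zofesas*); -e when the stem ends in a non-sibilant consonant (*zumen*, *ginih*); -ig when the stem ends in a vowel (*topje*, *jekfa*).
The final sound of *un* is /n/, which is a non-sibilant consonant, so the suffix is -e, giving *une*.
The final sound of *te* is /e/, which is a vowel, so the suffix is -ig, giving *teig*.

une, teig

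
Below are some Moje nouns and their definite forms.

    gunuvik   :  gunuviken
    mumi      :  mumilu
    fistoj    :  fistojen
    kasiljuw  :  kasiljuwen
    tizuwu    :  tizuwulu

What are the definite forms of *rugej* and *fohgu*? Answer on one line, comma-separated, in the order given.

rugejen, fohgulu

The suffix is conditioned by the final sound: -en when the stem ends in a consonant (*gunuvik*, *fistoj*, *kasiljuw*); -lu when the stem ends in a vowel (*mumi*, *tizuwu*).
*rugej* — final sound /j/ (a consonant) → -en → *rugejen*.
*fohgu*: final sound = /u/, a vowel → -lu → *fohgulu*.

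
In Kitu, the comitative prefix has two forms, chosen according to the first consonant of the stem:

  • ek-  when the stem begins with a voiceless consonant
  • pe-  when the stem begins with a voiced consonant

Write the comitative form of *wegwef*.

pewegwef

*wegwef*: first consonant = /w/, voiced → pe- → *pewegwef*.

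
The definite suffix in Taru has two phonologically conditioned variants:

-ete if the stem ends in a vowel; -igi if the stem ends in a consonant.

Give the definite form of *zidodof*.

zidodofigi

*zidodof* — final sound /f/ (a consonant) → -igi → *zidodofigi*.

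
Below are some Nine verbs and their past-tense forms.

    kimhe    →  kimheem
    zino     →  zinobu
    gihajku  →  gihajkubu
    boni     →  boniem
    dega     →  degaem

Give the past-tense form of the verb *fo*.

The suffix is conditioned by the last vowel: -bu when the last vowel of the stem is a rounded vowel (*zino*, *gihajku*); -em when the last vowel of the stem is an unrounded vowel (*kimhe*, *boni*, *dega*).
Since the last vowel of *fo* is /o/ (a rounded vowel), it takes -bu, giving *fobu*.

fobu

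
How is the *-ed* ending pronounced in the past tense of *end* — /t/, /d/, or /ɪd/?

/ɪd/

The stem *end* ends in /t/ or /d/.
The -ed suffix is realized as /ɪd/ after /t, d/; as /t/ after other voiceless consonants; and as /d/ after other voiced sounds.
So -ed on *end* is pronounced /ɪd/.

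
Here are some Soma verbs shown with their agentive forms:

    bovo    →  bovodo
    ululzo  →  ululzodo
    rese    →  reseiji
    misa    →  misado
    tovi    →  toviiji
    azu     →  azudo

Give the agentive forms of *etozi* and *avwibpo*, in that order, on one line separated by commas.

etoziiji, avwibpodo

The alternation tracks the last vowel of the stem — -iji when the last vowel of the stem is a front vowel (*rese*, *tovi*); -do when the last vowel of the stem is a back vowel (*bovo*, *ululzo*, *misa*, *azu*).
Since the last vowel of *etozi* is /i/ (a front vowel), it takes -iji, giving *etoziiji*.
*avwibpo*: last vowel = /o/, a back vowel → -do → *avwibpodo*.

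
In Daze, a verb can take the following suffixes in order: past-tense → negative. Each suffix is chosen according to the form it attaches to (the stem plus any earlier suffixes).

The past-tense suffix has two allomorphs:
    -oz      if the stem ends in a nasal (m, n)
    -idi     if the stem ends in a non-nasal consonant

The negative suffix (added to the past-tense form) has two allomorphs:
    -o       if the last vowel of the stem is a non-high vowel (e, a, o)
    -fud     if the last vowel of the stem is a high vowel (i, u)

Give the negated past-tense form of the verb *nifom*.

Since the final consonant of *nifom* is /m/ (a nasal), it takes -oz, giving *nifomoz*.
The past-tense form *nifomoz*: last vowel = /o/, a non-high vowel → -o → *nifomozo*.

nifomozo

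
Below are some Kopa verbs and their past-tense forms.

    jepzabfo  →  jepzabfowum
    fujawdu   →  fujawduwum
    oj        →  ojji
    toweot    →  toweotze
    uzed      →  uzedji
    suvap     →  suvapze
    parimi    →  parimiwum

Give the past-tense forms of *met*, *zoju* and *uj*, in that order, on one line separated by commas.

Looking at the final sound of each stem: -ze when the stem ends in a voiceless consonant (*toweot*, *suvap*); -ji when the stem ends in a voiced consonant (*oj*, *uzed*); -wum when the stem ends in a vowel (*jepzabfo*, *fujawdu*, *parimi*).
Since the final sound of *met* is /t/ (a voiceless consonant), it takes -ze, giving *metze*.
The final sound of *zoju* is /u/, which is a vowel, so the suffix is -wum, giving *zojuwum*.
*uj*: final sound = /j/, a voiced consonant → -ji → *ujji*.

metze, zojuwum, ujji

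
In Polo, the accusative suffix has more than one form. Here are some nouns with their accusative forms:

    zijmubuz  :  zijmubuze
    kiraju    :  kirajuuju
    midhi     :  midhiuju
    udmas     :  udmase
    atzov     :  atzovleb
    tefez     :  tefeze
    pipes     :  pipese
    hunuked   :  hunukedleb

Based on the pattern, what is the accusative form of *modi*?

modiuju

The pattern is sibilance of the final sound: -e when the stem ends in a sibilant (*zijmubuz*, *udmas*, *tefez*, *pipes*); -leb when the stem ends in a non-sibilant consonant (*atzov*, *hunuked*); -uju when the stem ends in a vowel (*kiraju*, *midhi*).
*modi* — final sound /i/ (a vowel) → -uju → *modiuju*.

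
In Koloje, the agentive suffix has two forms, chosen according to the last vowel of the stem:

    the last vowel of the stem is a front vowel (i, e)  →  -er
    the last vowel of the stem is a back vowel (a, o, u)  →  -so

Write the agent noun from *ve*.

Since the last vowel of *ve* is /e/ (a front vowel), it takes -er, giving *veer*.

veer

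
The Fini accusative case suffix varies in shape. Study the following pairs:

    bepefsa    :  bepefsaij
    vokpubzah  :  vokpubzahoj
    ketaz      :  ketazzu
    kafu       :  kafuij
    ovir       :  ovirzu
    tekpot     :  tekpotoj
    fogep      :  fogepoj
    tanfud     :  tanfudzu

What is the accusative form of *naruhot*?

Looking at the final sound of each stem: -oj when the stem ends in a voiceless consonant (*vokpubzah*, *tekpot*, *fogep*); -zu when the stem ends in a voiced consonant (*ketaz*, *ovir*, *tanfud*); -ij when the stem ends in a vowel (*bepefsa*, *kafu*).
Since the final sound of *naruhot* is /t/ (a voiceless consonant), it takes -oj, giving *naruhotoj*.

naruhotoj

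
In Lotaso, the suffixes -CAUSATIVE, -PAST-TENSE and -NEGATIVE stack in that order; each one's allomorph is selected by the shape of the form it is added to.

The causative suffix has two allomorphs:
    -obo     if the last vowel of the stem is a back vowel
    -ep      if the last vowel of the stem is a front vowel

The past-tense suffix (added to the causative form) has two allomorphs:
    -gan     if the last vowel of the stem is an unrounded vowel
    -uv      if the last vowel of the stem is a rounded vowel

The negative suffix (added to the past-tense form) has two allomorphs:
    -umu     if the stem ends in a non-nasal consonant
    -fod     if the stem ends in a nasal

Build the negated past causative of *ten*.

tenepganfod

*ten* — last vowel /e/ (a front vowel) → -ep → *tenep*.
The last vowel of the causative form *tenep* is /e/, which is an unrounded vowel, so the past-tense suffix is -gan, giving *tenepgan*.
The final consonant of the past-tense form *tenepgan* is /n/, which is a nasal, so the negative suffix is -fod, giving *tenepganfod*.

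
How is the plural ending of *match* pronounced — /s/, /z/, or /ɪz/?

The stem *match* ends in a sibilant (/s, z, ʃ, ʒ, tʃ, dʒ/).
The plural suffix surfaces as /ɪz/ after sibilants, /s/ after other voiceless consonants, and /z/ after other voiced sounds.
So the plural -s on *match* is pronounced /ɪz/.

/ɪz/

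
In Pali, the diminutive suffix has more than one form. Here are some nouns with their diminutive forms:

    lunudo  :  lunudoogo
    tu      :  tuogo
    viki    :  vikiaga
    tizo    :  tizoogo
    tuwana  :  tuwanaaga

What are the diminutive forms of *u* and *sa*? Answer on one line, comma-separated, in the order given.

uogo, saaga

The alternation tracks the last vowel of the stem — -ogo when the last vowel of the stem is a rounded vowel (*lunudo*, *tu*, *tizo*); -aga when the last vowel of the stem is an unrounded vowel (*viki*, *tuwana*).
The last vowel of *u* is /u/, which is a rounded vowel, so the suffix is -ogo, giving *uogo*.
*sa*: last vowel = /a/, an unrounded vowel → -aga → *saaga*.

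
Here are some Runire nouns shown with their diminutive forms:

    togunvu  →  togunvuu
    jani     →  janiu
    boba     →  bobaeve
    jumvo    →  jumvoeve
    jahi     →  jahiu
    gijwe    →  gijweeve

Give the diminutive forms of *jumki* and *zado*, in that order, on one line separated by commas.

The alternation tracks the last vowel of the stem — -u when the last vowel of the stem is a high vowel (*togunvu*, *jani*, *jahi*); -eve when the last vowel of the stem is a non-high vowel (*boba*, *jumvo*, *gijwe*).
*jumki* — last vowel /i/ (a high vowel) → -u → *jumkiu*.
The last vowel of *zado* is /o/, which is a non-high vowel, so the suffix is -eve, giving *zadoeve*.

jumkiu, zadoeve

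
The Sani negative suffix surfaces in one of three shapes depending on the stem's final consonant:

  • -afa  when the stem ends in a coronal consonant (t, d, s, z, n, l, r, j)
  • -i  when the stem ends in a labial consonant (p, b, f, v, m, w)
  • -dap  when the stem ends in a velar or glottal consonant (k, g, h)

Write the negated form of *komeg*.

komegdap

*komeg*: final consonant = /g/, velar/glottal → -dap → *komegdap*.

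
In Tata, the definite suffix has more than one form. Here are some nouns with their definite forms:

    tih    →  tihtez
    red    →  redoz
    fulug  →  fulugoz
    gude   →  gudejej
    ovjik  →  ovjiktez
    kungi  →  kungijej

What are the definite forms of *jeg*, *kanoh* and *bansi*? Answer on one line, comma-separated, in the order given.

jegoz, kanohtez, bansijej

The suffix is conditioned by the final sound: -tez when the stem ends in a voiceless consonant (*tih*, *ovjik*); -oz when the stem ends in a voiced consonant (*red*, *fulug*); -jej when the stem ends in a vowel (*gude*, *kungi*).
*jeg* — final sound /g/ (a voiced consonant) → -oz → *jegoz*.
Since the final sound of *kanoh* is /h/ (a voiceless consonant), it takes -tez, giving *kanohtez*.
*bansi* — final sound /i/ (a vowel) → -jej → *bansijej*.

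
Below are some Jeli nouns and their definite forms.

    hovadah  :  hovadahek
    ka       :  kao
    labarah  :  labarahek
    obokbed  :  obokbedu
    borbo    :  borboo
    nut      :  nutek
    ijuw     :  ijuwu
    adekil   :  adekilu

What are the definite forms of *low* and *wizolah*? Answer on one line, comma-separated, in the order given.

lowu, wizolahek

The pattern is voicing of the final sound: -ek when the stem ends in a voiceless consonant (*hovadah*, *labarah*, *nut*); -u when the stem ends in a voiced consonant (*obokbed*, *ijuw*, *adekil*); -o when the stem ends in a vowel (*ka*, *borbo*).
The final sound of *low* is /w/, which is a voiced consonant, so the suffix is -u, giving *lowu*.
Since the final sound of *wizolah* is /h/ (a voiceless consonant), it takes -ek, giving *wizolahek*.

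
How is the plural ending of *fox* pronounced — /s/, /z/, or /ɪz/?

/ɪz/

The stem *fox* ends in a sibilant (/s, z, ʃ, ʒ, tʃ, dʒ/).
The plural suffix surfaces as /ɪz/ after sibilants, /s/ after other voiceless consonants, and /z/ after other voiced sounds.
So the plural -s on *fox* is pronounced /ɪz/.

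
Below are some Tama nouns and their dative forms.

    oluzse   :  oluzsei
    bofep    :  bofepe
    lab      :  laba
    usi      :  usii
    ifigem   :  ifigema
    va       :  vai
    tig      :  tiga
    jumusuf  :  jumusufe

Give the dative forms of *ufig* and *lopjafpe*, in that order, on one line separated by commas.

ufiga, lopjafpei

The pattern is voicing of the final sound: -e when the stem ends in a voiceless consonant (*bofep*, *jumusuf*); -a when the stem ends in a voiced consonant (*lab*, *ifigem*, *tig*); -i when the stem ends in a vowel (*oluzse*, *usi*, *va*).
*ufig* — final sound /g/ (a voiced consonant) → -a → *ufiga*.
*lopjafpe*: final sound = /e/, a vowel → -i → *lopjafpei*.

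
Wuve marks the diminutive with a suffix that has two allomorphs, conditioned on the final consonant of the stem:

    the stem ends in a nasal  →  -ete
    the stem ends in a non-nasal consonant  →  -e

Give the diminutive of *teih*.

The final consonant of *teih* is /h/, which is non-nasal, so the suffix is -e, giving *teihe*.

teihe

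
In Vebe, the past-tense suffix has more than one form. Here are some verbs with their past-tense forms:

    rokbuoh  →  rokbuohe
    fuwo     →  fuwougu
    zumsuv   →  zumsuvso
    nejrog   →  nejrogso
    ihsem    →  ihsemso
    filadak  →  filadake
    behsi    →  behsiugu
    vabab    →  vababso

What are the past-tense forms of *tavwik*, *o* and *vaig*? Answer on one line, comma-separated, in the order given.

Looking at the final sound of each stem: -e when the stem ends in a voiceless consonant (*rokbuoh*, *filadak*); -so when the stem ends in a voiced consonant (*zumsuv*, *nejrog*, *ihsem*, *vabab*); -ugu when the stem ends in a vowel (*fuwo*, *behsi*).
The final sound of *tavwik* is /k/, which is a voiceless consonant, so the suffix is -e, giving *tavwike*.
The final sound of *o* is /o/, which is a vowel, so the suffix is -ugu, giving *ougu*.
*vaig*: final sound = /g/, a voiced consonant → -so → *vaigso*.

tavwike, ougu, vaigso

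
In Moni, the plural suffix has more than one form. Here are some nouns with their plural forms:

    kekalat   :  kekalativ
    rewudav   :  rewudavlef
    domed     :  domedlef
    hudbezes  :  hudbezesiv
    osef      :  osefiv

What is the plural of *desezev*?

desezevlef

The alternation tracks the final consonant of the stem — -iv when the stem ends in a voiceless consonant (*kekalat*, *hudbezes*, *osef*); -lef when the stem ends in a voiced consonant (*rewudav*, *domed*).
*desezev*: final consonant = /v/, voiced → -lef → *desezevlef*.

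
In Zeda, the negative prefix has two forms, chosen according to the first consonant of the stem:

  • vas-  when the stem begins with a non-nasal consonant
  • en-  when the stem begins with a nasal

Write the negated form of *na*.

*na* — first consonant /n/ (a nasal) → en- → *enna*.

enna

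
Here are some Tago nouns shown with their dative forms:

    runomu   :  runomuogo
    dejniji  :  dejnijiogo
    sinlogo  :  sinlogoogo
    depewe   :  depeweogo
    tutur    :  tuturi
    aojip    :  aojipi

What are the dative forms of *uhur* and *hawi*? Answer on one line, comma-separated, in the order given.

uhuri, hawiogo

The suffix is conditioned by the final sound: -i when the stem ends in a consonant (*tutur*, *aojip*); -ogo when the stem ends in a vowel (*runomu*, *dejniji*, *sinlogo*, *depewe*).
*uhur*: final sound = /r/, a consonant → -i → *uhuri*.
*hawi* — final sound /i/ (a vowel) → -ogo → *hawiogo*.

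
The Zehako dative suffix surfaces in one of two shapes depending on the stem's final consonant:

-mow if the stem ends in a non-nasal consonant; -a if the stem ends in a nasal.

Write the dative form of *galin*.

galina

Since the final consonant of *galin* is /n/ (a nasal), it takes -a, giving *galina*.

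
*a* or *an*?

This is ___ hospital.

a

The indefinite article is chosen by the initial *sound* of the following word, not its spelling.
*hospital* begins with the sound /h/ (h is pronounced) — a consonant sound.
So the article is *a*: This is a hospital.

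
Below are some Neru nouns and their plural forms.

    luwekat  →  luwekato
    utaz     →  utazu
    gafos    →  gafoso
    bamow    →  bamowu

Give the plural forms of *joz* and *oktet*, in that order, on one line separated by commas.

jozu, okteto

The suffix is conditioned by the final consonant: -o when the stem ends in a voiceless consonant (*luwekat*, *gafos*); -u when the stem ends in a voiced consonant (*utaz*, *bamow*).
The final consonant of *joz* is /z/, which is voiced, so the suffix is -u, giving *jozu*.
The final consonant of *oktet* is /t/, which is voiceless, so the suffix is -o, giving *okteto*.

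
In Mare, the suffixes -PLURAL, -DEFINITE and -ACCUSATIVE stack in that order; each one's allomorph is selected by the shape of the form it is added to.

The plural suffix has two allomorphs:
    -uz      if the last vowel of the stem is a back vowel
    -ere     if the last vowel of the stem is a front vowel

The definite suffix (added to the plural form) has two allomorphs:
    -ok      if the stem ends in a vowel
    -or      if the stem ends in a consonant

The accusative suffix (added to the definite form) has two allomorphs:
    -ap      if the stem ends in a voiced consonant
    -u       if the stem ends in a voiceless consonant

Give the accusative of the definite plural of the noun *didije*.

didijeereoku

*didije* — last vowel /e/ (a front vowel) → -ere → *didijeere*.
Since the final sound of the plural form *didijeere* is /e/ (a vowel), it takes -ok, giving *didijeereok*.
The final consonant of the definite form *didijeereok* is /k/, which is voiceless, so the accusative suffix is -u, giving *didijeereoku*.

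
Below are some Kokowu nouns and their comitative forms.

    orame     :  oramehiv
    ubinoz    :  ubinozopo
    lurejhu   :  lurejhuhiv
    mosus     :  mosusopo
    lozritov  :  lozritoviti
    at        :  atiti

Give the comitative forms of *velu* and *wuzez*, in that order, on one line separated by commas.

veluhiv, wuzezopo

The alternation tracks the final sound of the stem — -opo when the stem ends in a sibilant (*ubinoz*, *mosus*); -iti when the stem ends in a non-sibilant consonant (*lozritov*, *at*); -hiv when the stem ends in a vowel (*orame*, *lurejhu*).
The final sound of *velu* is /u/, which is a vowel, so the suffix is -hiv, giving *veluhiv*.
*wuzez* — final sound /z/ (a sibilant) → -opo → *wuzezopo*.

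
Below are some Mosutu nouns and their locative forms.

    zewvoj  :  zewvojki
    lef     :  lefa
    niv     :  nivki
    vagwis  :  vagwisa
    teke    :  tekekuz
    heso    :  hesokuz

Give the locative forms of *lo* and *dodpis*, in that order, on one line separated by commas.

Looking at the final sound of each stem: -a when the stem ends in a voiceless consonant (*lef*, *vagwis*); -ki when the stem ends in a voiced consonant (*zewvoj*, *niv*); -kuz when the stem ends in a vowel (*teke*, *heso*).
The final sound of *lo* is /o/, which is a vowel, so the suffix is -kuz, giving *lokuz*.
*dodpis* — final sound /s/ (a voiceless consonant) → -a → *dodpisa*.

lokuz, dodpisa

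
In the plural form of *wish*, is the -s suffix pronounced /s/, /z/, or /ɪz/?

/ɪz/

The stem *wish* ends in a sibilant (/s, z, ʃ, ʒ, tʃ, dʒ/).
The plural suffix surfaces as /ɪz/ after sibilants, /s/ after other voiceless consonants, and /z/ after other voiced sounds.
So the plural -s on *wish* is pronounced /ɪz/.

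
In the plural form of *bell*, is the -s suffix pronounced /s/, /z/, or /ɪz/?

/z/

The stem *bell* ends in a voiced non-sibilant sound.
The plural suffix surfaces as /ɪz/ after sibilants, /s/ after other voiceless consonants, and /z/ after other voiced sounds.
So the plural -s on *bell* is pronounced /z/.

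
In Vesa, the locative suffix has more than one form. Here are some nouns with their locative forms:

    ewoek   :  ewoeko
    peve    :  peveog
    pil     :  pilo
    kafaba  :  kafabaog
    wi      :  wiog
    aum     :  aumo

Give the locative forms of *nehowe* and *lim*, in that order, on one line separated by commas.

The suffix is conditioned by the final sound: -o when the stem ends in a consonant (*ewoek*, *pil*, *aum*); -og when the stem ends in a vowel (*peve*, *kafaba*, *wi*).
Since the final sound of *nehowe* is /e/ (a vowel), it takes -og, giving *nehoweog*.
Since the final sound of *lim* is /m/ (a consonant), it takes -o, giving *limo*.

nehoweog, limo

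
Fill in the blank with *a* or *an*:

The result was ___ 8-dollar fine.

an

The indefinite article is chosen by the initial *sound* of the following word, not its spelling.
The number *8* is spoken "eight", beginning with /eɪt/ — a vowel sound.
So the article is *an*: The result was an 8-dollar fine.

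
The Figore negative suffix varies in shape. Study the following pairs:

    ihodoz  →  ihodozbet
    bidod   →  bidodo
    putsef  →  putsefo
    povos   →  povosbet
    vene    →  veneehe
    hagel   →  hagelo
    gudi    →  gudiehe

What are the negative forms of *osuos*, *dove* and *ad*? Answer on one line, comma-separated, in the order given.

osuosbet, doveehe, ado

Looking at the final sound of each stem: -bet when the stem ends in a sibilant (*ihodoz*, *povos*); -o when the stem ends in a non-sibilant consonant (*bidod*, *putsef*, *hagel*); -ehe when the stem ends in a vowel (*vene*, *gudi*).
*osuos* — final sound /s/ (a sibilant) → -bet → *osuosbet*.
*dove*: final sound = /e/, a vowel → -ehe → *doveehe*.
The final sound of *ad* is /d/, which is a non-sibilant consonant, so the suffix is -o, giving *ado*.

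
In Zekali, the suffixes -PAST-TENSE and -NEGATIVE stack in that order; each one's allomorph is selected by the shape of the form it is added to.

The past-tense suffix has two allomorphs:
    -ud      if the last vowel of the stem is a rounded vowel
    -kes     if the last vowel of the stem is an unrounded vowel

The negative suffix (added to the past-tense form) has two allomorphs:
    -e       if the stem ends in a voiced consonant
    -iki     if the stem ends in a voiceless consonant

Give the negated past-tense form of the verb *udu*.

Since the last vowel of *udu* is /u/ (a rounded vowel), it takes -ud, giving *uduud*.
Since the final consonant of the past-tense form *uduud* is /d/ (voiced), it takes -e, giving *uduude*.

uduude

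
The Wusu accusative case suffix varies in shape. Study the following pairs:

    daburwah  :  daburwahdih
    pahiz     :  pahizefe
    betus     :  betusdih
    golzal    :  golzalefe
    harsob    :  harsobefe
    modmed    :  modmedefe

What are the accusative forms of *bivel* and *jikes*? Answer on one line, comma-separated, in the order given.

bivelefe, jikesdih

Looking at the final consonant of each stem: -dih when the stem ends in a voiceless consonant (*daburwah*, *betus*); -efe when the stem ends in a voiced consonant (*pahiz*, *golzal*, *harsob*, *modmed*).
The final consonant of *bivel* is /l/, which is voiced, so the suffix is -efe, giving *bivelefe*.
*jikes*: final consonant = /s/, voiceless → -dih → *jikesdih*.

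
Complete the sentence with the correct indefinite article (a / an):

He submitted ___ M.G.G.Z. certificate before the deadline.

The indefinite article is chosen by the initial *sound* of the following word, not its spelling.
The initialism *M.G.G.Z.* is read letter by letter; the first letter, M, is pronounced /ɛm/, which begins with a vowel sound.
So the article is *an*: He submitted an M.G.G.Z. certificate before the deadline.

an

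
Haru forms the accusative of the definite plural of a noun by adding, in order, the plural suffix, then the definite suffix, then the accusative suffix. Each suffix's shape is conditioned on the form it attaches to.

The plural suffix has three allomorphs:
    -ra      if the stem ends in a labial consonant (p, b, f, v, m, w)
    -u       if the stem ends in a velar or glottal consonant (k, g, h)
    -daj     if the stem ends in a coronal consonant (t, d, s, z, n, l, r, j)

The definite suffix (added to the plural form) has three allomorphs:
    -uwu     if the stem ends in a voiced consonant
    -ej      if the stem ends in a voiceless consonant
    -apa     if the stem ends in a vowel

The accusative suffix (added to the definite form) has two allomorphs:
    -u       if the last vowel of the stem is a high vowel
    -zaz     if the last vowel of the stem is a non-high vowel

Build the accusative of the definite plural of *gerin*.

*gerin*: final consonant = /n/, coronal → -daj → *gerindaj*.
Since the final sound of the plural form *gerindaj* is /j/ (a voiced consonant), it takes -uwu, giving *gerindajuwu*.
The definite form *gerindajuwu* — last vowel /u/ (a high vowel) → -u → *gerindajuwuu*.

gerindajuwuu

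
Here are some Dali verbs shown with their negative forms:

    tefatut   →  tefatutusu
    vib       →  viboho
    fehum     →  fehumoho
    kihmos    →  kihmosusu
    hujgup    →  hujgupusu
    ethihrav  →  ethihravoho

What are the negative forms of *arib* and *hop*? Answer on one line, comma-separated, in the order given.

The pattern is voicing of the final consonant: -usu when the stem ends in a voiceless consonant (*tefatut*, *kihmos*, *hujgup*); -oho when the stem ends in a voiced consonant (*vib*, *fehum*, *ethihrav*).
The final consonant of *arib* is /b/, which is voiced, so the suffix is -oho, giving *ariboho*.
*hop*: final consonant = /p/, voiceless → -usu → *hopusu*.

ariboho, hopusu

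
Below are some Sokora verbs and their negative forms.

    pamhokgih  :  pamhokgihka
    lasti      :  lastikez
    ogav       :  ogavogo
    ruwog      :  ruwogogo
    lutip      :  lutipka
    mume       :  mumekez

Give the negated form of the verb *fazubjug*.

fazubjugogo

The alternation tracks the final sound of the stem — -ka when the stem ends in a voiceless consonant (*pamhokgih*, *lutip*); -ogo when the stem ends in a voiced consonant (*ogav*, *ruwog*); -kez when the stem ends in a vowel (*lasti*, *mume*).
The final sound of *fazubjug* is /g/, which is a voiced consonant, so the suffix is -ogo, giving *fazubjugogo*.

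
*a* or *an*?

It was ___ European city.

The indefinite article is chosen by the initial *sound* of the following word, not its spelling.
*European* begins with the sound /jʊ/ (eu pronounced /jʊ/) — a consonant sound.
So the article is *a*: It was a European city.

a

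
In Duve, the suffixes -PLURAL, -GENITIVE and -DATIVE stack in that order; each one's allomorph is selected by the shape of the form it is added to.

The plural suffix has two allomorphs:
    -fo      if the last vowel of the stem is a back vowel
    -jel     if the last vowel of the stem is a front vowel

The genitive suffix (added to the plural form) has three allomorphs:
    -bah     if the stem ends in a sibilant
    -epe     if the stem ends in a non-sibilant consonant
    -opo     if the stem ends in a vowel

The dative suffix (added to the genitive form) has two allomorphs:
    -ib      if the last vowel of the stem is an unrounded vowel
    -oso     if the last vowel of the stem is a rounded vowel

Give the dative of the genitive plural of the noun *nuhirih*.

*nuhirih* — last vowel /i/ (a front vowel) → -jel → *nuhirihjel*.
Since the final sound of the plural form *nuhirihjel* is /l/ (a non-sibilant consonant), it takes -epe, giving *nuhirihjelepe*.
The last vowel of the genitive form *nuhirihjelepe* is /e/, which is an unrounded vowel, so the dative suffix is -ib, giving *nuhirihjelepeib*.

nuhirihjelepeib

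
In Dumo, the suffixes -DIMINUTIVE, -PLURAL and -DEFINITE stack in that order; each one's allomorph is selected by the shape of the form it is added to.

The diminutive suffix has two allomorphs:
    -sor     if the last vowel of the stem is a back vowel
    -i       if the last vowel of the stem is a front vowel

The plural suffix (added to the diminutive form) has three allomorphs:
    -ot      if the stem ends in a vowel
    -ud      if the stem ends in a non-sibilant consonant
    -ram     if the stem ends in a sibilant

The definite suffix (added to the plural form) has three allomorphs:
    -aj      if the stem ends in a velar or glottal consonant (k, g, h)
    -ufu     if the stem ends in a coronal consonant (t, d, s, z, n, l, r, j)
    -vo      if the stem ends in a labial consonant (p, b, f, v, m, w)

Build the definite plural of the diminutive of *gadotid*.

gadotidiotufu

*gadotid*: last vowel = /i/, a front vowel → -i → *gadotidi*.
Since the final sound of the diminutive form *gadotidi* is /i/ (a vowel), it takes -ot, giving *gadotidiot*.
Since the final consonant of the plural form *gadotidiot* is /t/ (coronal), it takes -ufu, giving *gadotidiotufu*.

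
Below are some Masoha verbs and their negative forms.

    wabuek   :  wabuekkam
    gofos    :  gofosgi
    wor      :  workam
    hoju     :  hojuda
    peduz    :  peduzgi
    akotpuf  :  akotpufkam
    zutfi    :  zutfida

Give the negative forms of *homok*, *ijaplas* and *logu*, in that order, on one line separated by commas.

The alternation tracks the final sound of the stem — -gi when the stem ends in a sibilant (*gofos*, *peduz*); -kam when the stem ends in a non-sibilant consonant (*wabuek*, *wor*, *akotpuf*); -da when the stem ends in a vowel (*hoju*, *zutfi*).
Since the final sound of *homok* is /k/ (a non-sibilant consonant), it takes -kam, giving *homokkam*.
*ijaplas*: final sound = /s/, a sibilant → -gi → *ijaplasgi*.
Since the final sound of *logu* is /u/ (a vowel), it takes -da, giving *loguda*.

homokkam, ijaplasgi, loguda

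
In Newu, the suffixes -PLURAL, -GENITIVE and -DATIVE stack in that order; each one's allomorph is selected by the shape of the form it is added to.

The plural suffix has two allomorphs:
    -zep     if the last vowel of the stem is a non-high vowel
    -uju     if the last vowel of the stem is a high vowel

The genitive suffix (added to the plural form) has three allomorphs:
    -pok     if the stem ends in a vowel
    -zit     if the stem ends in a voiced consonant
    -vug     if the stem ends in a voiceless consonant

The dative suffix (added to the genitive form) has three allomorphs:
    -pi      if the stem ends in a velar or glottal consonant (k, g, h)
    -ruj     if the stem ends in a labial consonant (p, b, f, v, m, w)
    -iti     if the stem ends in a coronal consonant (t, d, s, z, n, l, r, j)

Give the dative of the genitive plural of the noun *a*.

azepvugpi

*a* — last vowel /a/ (a non-high vowel) → -zep → *azep*.
The final sound of the plural form *azep* is /p/, which is a voiceless consonant, so the genitive suffix is -vug, giving *azepvug*.
The final consonant of the genitive form *azepvug* is /g/, which is velar/glottal, so the dative suffix is -pi, giving *azepvugpi*.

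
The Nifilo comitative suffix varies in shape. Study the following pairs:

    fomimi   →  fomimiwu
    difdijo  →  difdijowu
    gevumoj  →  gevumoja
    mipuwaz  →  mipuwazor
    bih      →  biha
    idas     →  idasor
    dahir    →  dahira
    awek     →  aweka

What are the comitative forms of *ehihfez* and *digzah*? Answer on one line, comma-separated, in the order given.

ehihfezor, digzaha

The pattern is sibilance of the final sound: -or when the stem ends in a sibilant (*mipuwaz*, *idas*); -a when the stem ends in a non-sibilant consonant (*gevumoj*, *bih*, *dahir*, *awek*); -wu when the stem ends in a vowel (*fomimi*, *difdijo*).
*ehihfez*: final sound = /z/, a sibilant → -or → *ehihfezor*.
Since the final sound of *digzah* is /h/ (a non-sibilant consonant), it takes -a, giving *digzaha*.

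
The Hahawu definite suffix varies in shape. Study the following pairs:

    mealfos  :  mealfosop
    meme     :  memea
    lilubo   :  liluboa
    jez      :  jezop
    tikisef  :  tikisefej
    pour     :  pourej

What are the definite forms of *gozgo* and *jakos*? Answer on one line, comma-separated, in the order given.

The suffix is conditioned by the final sound: -op when the stem ends in a sibilant (*mealfos*, *jez*); -ej when the stem ends in a non-sibilant consonant (*tikisef*, *pour*); -a when the stem ends in a vowel (*meme*, *lilubo*).
*gozgo* — final sound /o/ (a vowel) → -a → *gozgoa*.
Since the final sound of *jakos* is /s/ (a sibilant), it takes -op, giving *jakosop*.

gozgoa, jakosop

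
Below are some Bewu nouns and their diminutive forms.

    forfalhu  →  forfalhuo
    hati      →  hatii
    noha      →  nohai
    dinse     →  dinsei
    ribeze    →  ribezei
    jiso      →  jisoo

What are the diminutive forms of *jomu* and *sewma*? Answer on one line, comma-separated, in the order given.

jomuo, sewmai

The suffix is conditioned by the last vowel: -o when the last vowel of the stem is a rounded vowel (*forfalhu*, *jiso*); -i when the last vowel of the stem is an unrounded vowel (*hati*, *noha*, *dinse*, *ribeze*).
The last vowel of *jomu* is /u/, which is a rounded vowel, so the suffix is -o, giving *jomuo*.
Since the last vowel of *sewma* is /a/ (an unrounded vowel), it takes -i, giving *sewmai*.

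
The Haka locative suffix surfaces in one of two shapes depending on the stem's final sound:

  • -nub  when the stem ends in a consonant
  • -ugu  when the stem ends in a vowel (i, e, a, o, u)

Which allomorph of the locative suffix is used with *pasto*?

-ugu

*pasto*: final sound = /o/, a vowel → -ugu.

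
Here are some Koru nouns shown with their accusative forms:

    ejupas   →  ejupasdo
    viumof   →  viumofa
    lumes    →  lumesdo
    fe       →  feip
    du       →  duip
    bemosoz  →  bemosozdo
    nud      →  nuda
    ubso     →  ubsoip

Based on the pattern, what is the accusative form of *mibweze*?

mibwezeip

The alternation tracks the final sound of the stem — -do when the stem ends in a sibilant (*ejupas*, *lumes*, *bemosoz*); -a when the stem ends in a non-sibilant consonant (*viumof*, *nud*); -ip when the stem ends in a vowel (*fe*, *du*, *ubso*).
The final sound of *mibweze* is /e/, which is a vowel, so the suffix is -ip, giving *mibwezeip*.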